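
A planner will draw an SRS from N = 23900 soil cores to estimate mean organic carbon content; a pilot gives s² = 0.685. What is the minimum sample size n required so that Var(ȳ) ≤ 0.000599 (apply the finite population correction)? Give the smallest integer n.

1092

Without fpc, n₀ = s²/D = 0.685/0.000599 = 1143.5726.
With fpc, (1 − n/N)·s²/n ≤ D requires n ≥ n₀/(1 + n₀/N) = 1143.5726/(1 + 1143.5726/23900) = 1091.3533.
Rounding up, n = 1092.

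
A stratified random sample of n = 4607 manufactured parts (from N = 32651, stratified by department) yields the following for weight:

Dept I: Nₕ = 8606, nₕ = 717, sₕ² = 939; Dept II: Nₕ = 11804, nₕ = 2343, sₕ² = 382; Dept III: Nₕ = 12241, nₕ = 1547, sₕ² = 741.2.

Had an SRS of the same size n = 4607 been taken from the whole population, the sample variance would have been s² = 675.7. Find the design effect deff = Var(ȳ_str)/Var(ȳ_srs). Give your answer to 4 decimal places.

Var(ȳ_str) = Σ Wₕ²(1−fₕ)sₕ²/nₕ with Wₕ = Nₕ/32651:
  Dept I: (8606/32651)²·(1−717/8606)·939/717 = 0.083402057
  Dept II: (11804/32651)²·(1−2343/11804)·382/2343 = 0.017079075
  Dept III: (12241/32651)²·(1−1547/12241)·741.2/1547 = 0.058831402
  → Var(ȳ_str) = 0.15931253.
Var(ȳ_srs) = (1 − 4607/32651)·675.7/4607 = 0.12597349.
deff = 0.15931253 / 0.12597349 = 1.2647.

1.2647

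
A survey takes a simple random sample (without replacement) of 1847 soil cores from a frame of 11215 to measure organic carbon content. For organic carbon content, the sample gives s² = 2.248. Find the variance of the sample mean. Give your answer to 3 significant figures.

0.00102

Under SRS without replacement, Var(ȳ) = (1 − f)·s²/n with f = n/N = 1847/11215 = 0.16469015.
Var(ȳ) = (1 − 0.16469015)·2.248/1847 = 0.83530985·0.0012171088 = 0.001016663.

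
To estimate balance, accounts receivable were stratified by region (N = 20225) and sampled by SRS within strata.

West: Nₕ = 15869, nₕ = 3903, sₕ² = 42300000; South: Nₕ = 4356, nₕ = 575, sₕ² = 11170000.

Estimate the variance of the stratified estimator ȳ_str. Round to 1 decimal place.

5813.3

Var(ȳ_str) = Σₕ Wₕ²(1 − fₕ)sₕ²/nₕ with Wₕ = Nₕ/N, N = 20225.
West: Wₕ = 0.78462299; term = 0.78462299²·(1 − 0.24595123)·42300000/3903 = 5031.1042.
South: Wₕ = 0.21537701; term = 0.21537701²·(1 − 0.13200184)·11170000/575 = 782.17299.
Sum = 5813.2772.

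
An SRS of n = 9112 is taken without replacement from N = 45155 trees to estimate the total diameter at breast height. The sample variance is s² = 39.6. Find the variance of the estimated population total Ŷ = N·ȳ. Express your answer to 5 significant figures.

7.0731 × 10^6

Var(Ŷ) = N²·Var(ȳ) = N²·(1 − n/N)·s²/n.
f = 9112/45155 = 0.20179382; Var(ȳ) = 0.79820618·39.6/9112 = 0.0034689382.
Var(Ŷ) = 45155² · 0.0034689382 = 7.0730749 × 10^6.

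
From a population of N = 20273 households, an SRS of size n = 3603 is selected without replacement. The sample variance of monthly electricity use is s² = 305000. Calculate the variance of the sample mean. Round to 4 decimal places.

Under SRS without replacement, Var(ȳ) = (1 − f)·s²/n with f = n/N = 3603/20273 = 0.17772407.
Var(ȳ) = (1 − 0.17772407)·305000/3603 = 0.82227593·84.651679 = 69.607039.

69.6070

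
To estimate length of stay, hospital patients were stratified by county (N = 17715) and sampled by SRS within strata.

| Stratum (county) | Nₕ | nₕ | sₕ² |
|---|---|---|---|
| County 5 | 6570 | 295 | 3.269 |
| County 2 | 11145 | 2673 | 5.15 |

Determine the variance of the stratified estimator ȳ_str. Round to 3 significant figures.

0.00204

Var(ȳ_str) = Σₕ Wₕ²(1 − fₕ)sₕ²/nₕ with Wₕ = Nₕ/N, N = 17715.
County 5: Wₕ = 0.37087214; term = 0.37087214²·(1 − 0.04490107)·3.269/295 = 0.0014557597.
County 2: Wₕ = 0.62912786; term = 0.62912786²·(1 − 0.23983849)·5.15/2673 = 5.7968489 × 10^-4.
Sum = 0.0020354446.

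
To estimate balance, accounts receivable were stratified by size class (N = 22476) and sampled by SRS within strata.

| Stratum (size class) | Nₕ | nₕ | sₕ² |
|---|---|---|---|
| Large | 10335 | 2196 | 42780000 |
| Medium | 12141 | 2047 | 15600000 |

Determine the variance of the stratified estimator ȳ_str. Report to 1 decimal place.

5092.6

Var(ȳ_str) = Σₕ Wₕ²(1 − fₕ)sₕ²/nₕ with Wₕ = Nₕ/N, N = 22476.
Large: Wₕ = 0.45982381; term = 0.45982381²·(1 − 0.21248186)·42780000/2196 = 3243.784.
Medium: Wₕ = 0.54017619; term = 0.54017619²·(1 − 0.16860226)·15600000/2047 = 1848.7853.
Sum = 5092.5693.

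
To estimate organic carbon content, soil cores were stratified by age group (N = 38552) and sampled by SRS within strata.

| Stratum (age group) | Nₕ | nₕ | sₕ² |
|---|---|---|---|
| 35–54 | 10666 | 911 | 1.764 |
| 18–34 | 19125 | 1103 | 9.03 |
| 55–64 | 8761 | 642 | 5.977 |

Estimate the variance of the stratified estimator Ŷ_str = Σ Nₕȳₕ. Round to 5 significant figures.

3.6854 × 10^6

Var(Ŷ_str) = Σₕ Nₕ²(1 − fₕ)sₕ²/nₕ.
35–54: 10666²·(1 − 911/10666)·1.764/911 = 201469.38.
18–34: 19125²·(1 − 1103/19125)·9.03/1103 = 2.8217379 × 10^6.
55–64: 8761²·(1 − 642/8761)·5.977/642 = 662223.29.
Sum = 3.6854306 × 10^6.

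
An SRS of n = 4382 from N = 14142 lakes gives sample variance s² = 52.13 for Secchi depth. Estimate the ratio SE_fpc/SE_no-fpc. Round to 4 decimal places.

f = n/N = 4382/14142 = 0.30985716.
SE_no-fpc = √(s²/n) = 0.10907059; SE_fpc = √((1−f)s²/n) = 0.090610217.
Ratio = √(1−f) = 0.83074836.

0.8307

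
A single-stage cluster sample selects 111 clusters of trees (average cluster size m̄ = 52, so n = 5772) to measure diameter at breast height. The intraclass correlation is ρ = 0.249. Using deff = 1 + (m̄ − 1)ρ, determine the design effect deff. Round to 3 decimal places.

13.699

deff = 1 + (52 − 1)·0.249 = 1 + 12.699 = 13.699.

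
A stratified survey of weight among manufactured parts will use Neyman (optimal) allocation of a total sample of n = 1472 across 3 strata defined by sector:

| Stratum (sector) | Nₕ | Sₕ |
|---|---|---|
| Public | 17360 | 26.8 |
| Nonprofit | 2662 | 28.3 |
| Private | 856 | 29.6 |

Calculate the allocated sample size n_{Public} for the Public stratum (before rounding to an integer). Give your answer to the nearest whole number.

Neyman allocation: nₕ = n·NₕSₕ / Σⱼ NⱼSⱼ.
Σ NⱼSⱼ = 17360·26.8 + 2662·28.3 + 856·29.6 = 565920.2.
n_{Public} = 1472·17360·26.8 / 565920.2 = 1210.

1210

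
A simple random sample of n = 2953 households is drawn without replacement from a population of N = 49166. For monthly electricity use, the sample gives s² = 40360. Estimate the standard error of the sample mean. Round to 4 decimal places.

Under SRS without replacement, Var(ȳ) = (1 − f)·s²/n with f = n/N = 2953/49166 = 0.06006183.
Var(ȳ) = (1 − 0.06006183)·40360/2953 = 0.93993817·13.667457 = 12.846564.
SE(ȳ) = √(12.846564) = 3.5842.

3.5842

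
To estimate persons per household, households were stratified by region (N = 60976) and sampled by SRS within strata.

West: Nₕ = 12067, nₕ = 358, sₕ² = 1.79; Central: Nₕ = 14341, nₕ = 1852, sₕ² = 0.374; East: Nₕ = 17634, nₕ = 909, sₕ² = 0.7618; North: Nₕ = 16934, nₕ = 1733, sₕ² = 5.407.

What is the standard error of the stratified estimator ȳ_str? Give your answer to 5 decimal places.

Var(ȳ_str) = Σₕ Wₕ²(1 − fₕ)sₕ²/nₕ with Wₕ = Nₕ/N, N = 60976.
West: Wₕ = 0.19789753; term = 0.19789753²·(1 − 0.02966769)·1.79/358 = 1.9000773 × 10^-4.
Central: Wₕ = 0.23519089; term = 0.23519089²·(1 − 0.12914023)·0.374/1852 = 9.727917 × 10^-6.
East: Wₕ = 0.28919575; term = 0.28919575²·(1 − 0.05154815)·0.7618/909 = 6.6477731 × 10^-5.
North: Wₕ = 0.27771582; term = 0.27771582²·(1 − 0.10233849)·5.407/1733 = 2.1600891 × 10^-4.
Sum = 4.8222229 × 10^-4.
SE = √(4.8222229 × 10^-4) = 0.02196.

0.02196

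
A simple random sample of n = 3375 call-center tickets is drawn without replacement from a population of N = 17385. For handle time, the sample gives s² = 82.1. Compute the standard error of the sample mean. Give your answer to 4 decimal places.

Under SRS without replacement, Var(ȳ) = (1 − f)·s²/n with f = n/N = 3375/17385 = 0.19413287.
Var(ȳ) = (1 − 0.19413287)·82.1/3375 = 0.80586713·0.024325926 = 0.019603464.
SE(ȳ) = √(0.019603464) = 0.1400.

0.1400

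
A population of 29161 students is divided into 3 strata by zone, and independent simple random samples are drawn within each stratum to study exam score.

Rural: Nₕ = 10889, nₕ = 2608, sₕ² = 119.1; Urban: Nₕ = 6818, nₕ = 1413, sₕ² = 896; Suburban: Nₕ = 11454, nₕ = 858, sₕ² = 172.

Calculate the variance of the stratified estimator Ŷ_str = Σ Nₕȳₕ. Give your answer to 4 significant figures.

5.182 × 10^7

Var(Ŷ_str) = Σₕ Nₕ²(1 − fₕ)sₕ²/nₕ.
Rural: 10889²·(1 − 2608/10889)·119.1/2608 = 4.117892 × 10^6.
Urban: 6818²·(1 − 1413/6818)·896/1413 = 2.3367839 × 10^7.
Suburban: 11454²·(1 − 858/11454)·172/858 = 2.4329898 × 10^7.
Sum = 5.1815629 × 10^7.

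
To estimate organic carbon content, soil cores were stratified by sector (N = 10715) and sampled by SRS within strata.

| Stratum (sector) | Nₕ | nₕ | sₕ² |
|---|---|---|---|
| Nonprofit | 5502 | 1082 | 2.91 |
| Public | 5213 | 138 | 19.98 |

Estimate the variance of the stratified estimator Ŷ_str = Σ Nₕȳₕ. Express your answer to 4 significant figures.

3.896 × 10^6

Var(Ŷ_str) = Σₕ Nₕ²(1 − fₕ)sₕ²/nₕ.
Nonprofit: 5502²·(1 − 1082/5502)·2.91/1082 = 65404.644.
Public: 5213²·(1 − 138/5213)·19.98/138 = 3.8303651 × 10^6.
Sum = 3.8957697 × 10^6.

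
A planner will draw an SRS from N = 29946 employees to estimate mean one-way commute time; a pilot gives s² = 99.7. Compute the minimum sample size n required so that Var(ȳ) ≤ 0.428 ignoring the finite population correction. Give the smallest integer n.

233

Without fpc, n₀ = s²/D = 99.7/0.428 = 232.9439.
Rounding up, n = 233.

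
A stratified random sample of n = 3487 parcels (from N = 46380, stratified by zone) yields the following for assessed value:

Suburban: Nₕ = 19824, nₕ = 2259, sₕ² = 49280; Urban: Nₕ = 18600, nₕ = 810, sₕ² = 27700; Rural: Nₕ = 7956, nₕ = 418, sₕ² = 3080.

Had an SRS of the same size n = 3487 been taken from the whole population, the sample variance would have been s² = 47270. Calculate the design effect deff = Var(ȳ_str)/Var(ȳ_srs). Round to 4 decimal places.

Var(ȳ_str) = Σ Wₕ²(1−fₕ)sₕ²/nₕ with Wₕ = Nₕ/46380:
  Suburban: (19824/46380)²·(1−2259/19824)·49280/2259 = 3.5312822
  Urban: (18600/46380)²·(1−810/18600)·27700/810 = 5.260441
  Rural: (7956/46380)²·(1−418/7956)·3080/418 = 0.20542999
  → Var(ȳ_str) = 8.9971532.
Var(ȳ_srs) = (1 − 3487/46380)·47270/3487 = 12.536876.
deff = 8.9971532 / 12.536876 = 0.7177.

0.7177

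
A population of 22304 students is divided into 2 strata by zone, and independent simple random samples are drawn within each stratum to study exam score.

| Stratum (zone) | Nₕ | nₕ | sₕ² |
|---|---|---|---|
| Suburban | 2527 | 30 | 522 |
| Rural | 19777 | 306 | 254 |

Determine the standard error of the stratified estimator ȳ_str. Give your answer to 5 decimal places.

Var(ȳ_str) = Σₕ Wₕ²(1 − fₕ)sₕ²/nₕ with Wₕ = Nₕ/N, N = 22304.
Suburban: Wₕ = 0.11329806; term = 0.11329806²·(1 − 0.01187178)·522/30 = 0.22070264.
Rural: Wₕ = 0.88670194; term = 0.88670194²·(1 − 0.01547252)·254/306 = 0.64253301.
Sum = 0.86323565.
SE = √(0.86323565) = 0.92910.

0.92910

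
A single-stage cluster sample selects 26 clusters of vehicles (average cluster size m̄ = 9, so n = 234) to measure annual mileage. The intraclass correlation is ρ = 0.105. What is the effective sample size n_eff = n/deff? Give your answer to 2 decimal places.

127.17

deff = 1 + (9 − 1)·0.105 = 1 + 0.84 = 1.84.
n_eff = 234 / 1.84 = 127.17.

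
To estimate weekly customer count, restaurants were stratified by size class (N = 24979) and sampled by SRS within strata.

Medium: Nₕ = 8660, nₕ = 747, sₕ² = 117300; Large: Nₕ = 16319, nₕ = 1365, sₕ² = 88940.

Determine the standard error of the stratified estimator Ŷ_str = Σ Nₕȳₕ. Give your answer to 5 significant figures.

Var(Ŷ_str) = Σₕ Nₕ²(1 − fₕ)sₕ²/nₕ.
Medium: 8660²·(1 − 747/8660)·117300/747 = 1.07606 × 10^10.
Large: 16319²·(1 − 1365/16319)·88940/1365 = 1.5900669 × 10^10.
Sum = 2.6661269 × 10^10.
SE = √(2.6661269 × 10^10) = 163280.

163280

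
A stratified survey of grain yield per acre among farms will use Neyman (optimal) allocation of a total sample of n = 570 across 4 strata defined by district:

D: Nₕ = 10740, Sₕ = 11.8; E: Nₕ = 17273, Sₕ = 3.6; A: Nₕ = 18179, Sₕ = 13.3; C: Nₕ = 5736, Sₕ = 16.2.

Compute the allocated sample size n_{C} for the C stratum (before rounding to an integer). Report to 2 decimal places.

Neyman allocation: nₕ = n·NₕSₕ / Σⱼ NⱼSⱼ.
Σ NⱼSⱼ = 10740·11.8 + 17273·3.6 + 18179·13.3 + 5736·16.2 = 523618.7.
n_{C} = 570·5736·16.2 / 523618.7 = 101.15.

101.15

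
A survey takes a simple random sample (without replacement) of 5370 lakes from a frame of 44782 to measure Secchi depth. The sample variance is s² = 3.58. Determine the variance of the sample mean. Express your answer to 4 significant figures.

Under SRS without replacement, Var(ȳ) = (1 − f)·s²/n with f = n/N = 5370/44782 = 0.11991425.
Var(ȳ) = (1 − 0.11991425)·3.58/5370 = 0.88008575·6.6666667 × 10^-4 = 5.8672383 × 10^-4.

5.867 × 10^-4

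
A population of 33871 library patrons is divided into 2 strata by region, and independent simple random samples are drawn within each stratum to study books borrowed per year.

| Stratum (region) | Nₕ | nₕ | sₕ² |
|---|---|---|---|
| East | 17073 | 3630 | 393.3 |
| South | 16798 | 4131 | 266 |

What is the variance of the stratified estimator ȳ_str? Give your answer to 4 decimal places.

0.0336

Var(ȳ_str) = Σₕ Wₕ²(1 − fₕ)sₕ²/nₕ with Wₕ = Nₕ/N, N = 33871.
East: Wₕ = 0.50405952; term = 0.50405952²·(1 − 0.21261641)·393.3/3630 = 0.02167541.
South: Wₕ = 0.49594048; term = 0.49594048²·(1 − 0.24592213)·266/4131 = 0.011942679.
Sum = 0.033618089.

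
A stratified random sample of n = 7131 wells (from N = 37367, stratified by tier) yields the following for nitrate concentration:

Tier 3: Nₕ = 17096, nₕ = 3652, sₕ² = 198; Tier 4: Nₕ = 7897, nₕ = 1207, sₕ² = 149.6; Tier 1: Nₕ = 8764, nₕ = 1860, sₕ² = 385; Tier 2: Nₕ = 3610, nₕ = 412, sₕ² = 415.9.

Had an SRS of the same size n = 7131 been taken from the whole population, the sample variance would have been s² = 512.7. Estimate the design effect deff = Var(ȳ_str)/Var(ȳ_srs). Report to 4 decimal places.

Var(ȳ_str) = Σ Wₕ²(1−fₕ)sₕ²/nₕ with Wₕ = Nₕ/37367:
  Tier 3: (17096/37367)²·(1−3652/17096)·198/3652 = 0.0089244399
  Tier 4: (7897/37367)²·(1−1207/7897)·149.6/1207 = 0.0046896034
  Tier 1: (8764/37367)²·(1−1860/8764)·385/1860 = 0.0089696288
  Tier 2: (3610/37367)²·(1−412/3610)·415.9/412 = 0.0083464328
  → Var(ȳ_str) = 0.030930105.
Var(ȳ_srs) = (1 − 7131/37367)·512.7/7131 = 0.058176687.
deff = 0.030930105 / 0.058176687 = 0.5317.

0.5317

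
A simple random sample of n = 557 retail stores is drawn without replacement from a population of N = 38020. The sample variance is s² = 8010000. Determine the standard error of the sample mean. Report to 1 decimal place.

Under SRS without replacement, Var(ȳ) = (1 − f)·s²/n with f = n/N = 557/38020 = 0.01465018.
Var(ȳ) = (1 − 0.01465018)·8010000/557 = 0.98534982·14380.61 = 14169.932.
SE(ȳ) = √(14169.932) = 119.0.

119.0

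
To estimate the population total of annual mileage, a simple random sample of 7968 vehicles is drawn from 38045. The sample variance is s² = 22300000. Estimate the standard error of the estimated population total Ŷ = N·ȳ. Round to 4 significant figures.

1.790 × 10^6

Var(Ŷ) = N²·Var(ȳ) = N²·(1 − n/N)·s²/n.
f = 7968/38045 = 0.20943619; Var(ȳ) = 0.79056381·22300000/7968 = 2212.5468.
Var(Ŷ) = 38045² · 2212.5468 = 3.202489 × 10^12.
SE(Ŷ) = √(3.202489 × 10^12) = 1.790 × 10^6.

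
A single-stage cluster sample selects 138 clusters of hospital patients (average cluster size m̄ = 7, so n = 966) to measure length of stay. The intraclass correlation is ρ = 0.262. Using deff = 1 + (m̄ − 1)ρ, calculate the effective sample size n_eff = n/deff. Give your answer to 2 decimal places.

deff = 1 + (7 − 1)·0.262 = 1 + 1.572 = 2.572.
n_eff = 966 / 2.572 = 375.58.

375.58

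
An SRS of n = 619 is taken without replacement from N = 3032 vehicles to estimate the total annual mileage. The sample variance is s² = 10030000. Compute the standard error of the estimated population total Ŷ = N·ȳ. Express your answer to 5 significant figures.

Var(Ŷ) = N²·Var(ȳ) = N²·(1 − n/N)·s²/n.
f = 619/3032 = 0.20415567; Var(ȳ) = 0.79584433·10030000/619 = 12895.507.
Var(Ŷ) = 3032² · 12895.507 = 1.1854871 × 10^11.
SE(Ŷ) = √(1.1854871 × 10^11) = 344310.

344310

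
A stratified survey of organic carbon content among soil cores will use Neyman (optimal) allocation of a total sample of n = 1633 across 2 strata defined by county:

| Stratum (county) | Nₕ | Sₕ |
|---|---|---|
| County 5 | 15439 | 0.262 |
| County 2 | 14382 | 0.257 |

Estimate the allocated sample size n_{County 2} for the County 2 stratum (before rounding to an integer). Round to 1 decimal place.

Neyman allocation: nₕ = n·NₕSₕ / Σⱼ NⱼSⱼ.
Σ NⱼSⱼ = 15439·0.262 + 14382·0.257 = 7741.192.
n_{County 2} = 1633·14382·0.257 / 7741.192 = 779.7.

779.7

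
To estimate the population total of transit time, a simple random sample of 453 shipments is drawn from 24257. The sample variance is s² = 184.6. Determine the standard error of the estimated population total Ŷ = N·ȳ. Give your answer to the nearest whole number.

Var(Ŷ) = N²·Var(ȳ) = N²·(1 − n/N)·s²/n.
f = 453/24257 = 0.01867502; Var(ȳ) = 0.98132498·184.6/453 = 0.39989534.
Var(Ŷ) = 24257² · 0.39989534 = 2.3529924 × 10^8.
SE(Ŷ) = √(2.3529924 × 10^8) = 15339.

15339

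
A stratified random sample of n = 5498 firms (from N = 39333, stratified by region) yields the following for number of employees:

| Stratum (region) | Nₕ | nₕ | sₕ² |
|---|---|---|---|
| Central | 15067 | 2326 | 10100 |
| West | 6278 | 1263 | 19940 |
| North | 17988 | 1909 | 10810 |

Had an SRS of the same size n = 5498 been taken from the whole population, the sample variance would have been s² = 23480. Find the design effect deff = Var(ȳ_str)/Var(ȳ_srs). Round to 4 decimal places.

0.5223

Var(ȳ_str) = Σ Wₕ²(1−fₕ)sₕ²/nₕ with Wₕ = Nₕ/39333:
  Central: (15067/39333)²·(1−2326/15067)·10100/2326 = 0.53880029
  West: (6278/39333)²·(1−1263/6278)·19940/1263 = 0.321292
  North: (17988/39333)²·(1−1909/17988)·10810/1909 = 1.0586381
  → Var(ȳ_str) = 1.9187304.
Var(ȳ_srs) = (1 − 5498/39333)·23480/5498 = 3.6736897.
deff = 1.9187304 / 3.6736897 = 0.5223.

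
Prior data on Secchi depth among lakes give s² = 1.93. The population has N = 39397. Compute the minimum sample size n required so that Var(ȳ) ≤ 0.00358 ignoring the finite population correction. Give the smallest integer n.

Without fpc, n₀ = s²/D = 1.93/0.00358 = 539.1061.
Rounding up, n = 540.

540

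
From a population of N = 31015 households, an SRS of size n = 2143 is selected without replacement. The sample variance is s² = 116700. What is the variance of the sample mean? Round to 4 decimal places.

50.6937

Under SRS without replacement, Var(ȳ) = (1 − f)·s²/n with f = n/N = 2143/31015 = 0.06909560.
Var(ȳ) = (1 − 0.06909560)·116700/2143 = 0.93090440·54.45637 = 50.693674.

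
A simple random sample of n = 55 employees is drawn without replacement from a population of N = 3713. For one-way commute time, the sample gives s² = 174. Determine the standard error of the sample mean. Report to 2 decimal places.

Under SRS without replacement, Var(ȳ) = (1 − f)·s²/n with f = n/N = 55/3713 = 0.01481282.
Var(ȳ) = (1 − 0.01481282)·174/55 = 0.98518718·3.1636364 = 3.116774.
SE(ȳ) = √(3.116774) = 1.77.

1.77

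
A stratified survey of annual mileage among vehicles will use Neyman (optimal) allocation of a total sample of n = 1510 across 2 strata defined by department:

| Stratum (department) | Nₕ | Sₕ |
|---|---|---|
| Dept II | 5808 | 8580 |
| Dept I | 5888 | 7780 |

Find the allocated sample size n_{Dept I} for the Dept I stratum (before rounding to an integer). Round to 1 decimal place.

Neyman allocation: nₕ = n·NₕSₕ / Σⱼ NⱼSⱼ.
Σ NⱼSⱼ = 5808·8580 + 5888·7780 = 9.564128 × 10^7.
n_{Dept I} = 1510·5888·7780 / (9.564128 × 10^7) = 723.2.

723.2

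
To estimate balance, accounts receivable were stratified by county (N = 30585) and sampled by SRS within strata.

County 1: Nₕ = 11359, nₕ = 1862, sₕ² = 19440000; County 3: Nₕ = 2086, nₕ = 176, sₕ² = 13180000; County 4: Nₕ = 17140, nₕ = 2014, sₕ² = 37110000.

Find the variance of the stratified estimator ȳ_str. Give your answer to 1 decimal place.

6629.8

Var(ȳ_str) = Σₕ Wₕ²(1 − fₕ)sₕ²/nₕ with Wₕ = Nₕ/N, N = 30585.
County 1: Wₕ = 0.37139120; term = 0.37139120²·(1 − 0.16392288)·19440000/1862 = 1203.9991.
County 3: Wₕ = 0.06820337; term = 0.06820337²·(1 − 0.08437200)·13180000/176 = 318.95796.
County 4: Wₕ = 0.56040543; term = 0.56040543²·(1 − 0.11750292)·37110000/2014 = 5106.8068.
Sum = 6629.7639.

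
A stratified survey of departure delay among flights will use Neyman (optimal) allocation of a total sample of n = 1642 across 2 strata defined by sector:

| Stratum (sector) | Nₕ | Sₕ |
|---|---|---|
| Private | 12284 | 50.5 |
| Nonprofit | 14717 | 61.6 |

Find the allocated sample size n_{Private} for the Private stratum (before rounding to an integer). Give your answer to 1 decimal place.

Neyman allocation: nₕ = n·NₕSₕ / Σⱼ NⱼSⱼ.
Σ NⱼSⱼ = 12284·50.5 + 14717·61.6 = 1.5269092 × 10^6.
n_{Private} = 1642·12284·50.5 / (1.5269092 × 10^6) = 667.1.

667.1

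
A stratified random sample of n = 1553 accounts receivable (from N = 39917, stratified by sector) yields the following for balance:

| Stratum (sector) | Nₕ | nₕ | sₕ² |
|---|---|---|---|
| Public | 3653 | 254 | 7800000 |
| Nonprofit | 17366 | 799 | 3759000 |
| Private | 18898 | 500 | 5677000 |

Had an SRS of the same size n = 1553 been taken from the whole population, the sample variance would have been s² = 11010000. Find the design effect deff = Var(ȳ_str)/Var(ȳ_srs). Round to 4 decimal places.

0.5234

Var(ȳ_str) = Σ Wₕ²(1−fₕ)sₕ²/nₕ with Wₕ = Nₕ/39917:
  Public: (3653/39917)²·(1−254/3653)·7800000/254 = 239.30178
  Nonprofit: (17366/39917)²·(1−799/17366)·3759000/799 = 849.48053
  Private: (18898/39917)²·(1−500/18898)·5677000/500 = 2477.5336
  → Var(ȳ_str) = 3566.3159.
Var(ȳ_srs) = (1 − 1553/39917)·11010000/1553 = 6813.6819.
deff = 3566.3159 / 6813.6819 = 0.5234.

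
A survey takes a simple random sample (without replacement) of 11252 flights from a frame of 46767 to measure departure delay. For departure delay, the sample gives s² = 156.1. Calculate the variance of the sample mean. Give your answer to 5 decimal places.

0.01054

Under SRS without replacement, Var(ȳ) = (1 − f)·s²/n with f = n/N = 11252/46767 = 0.24059700.
Var(ȳ) = (1 − 0.24059700)·156.1/11252 = 0.75940300·0.013873089 = 0.010535266.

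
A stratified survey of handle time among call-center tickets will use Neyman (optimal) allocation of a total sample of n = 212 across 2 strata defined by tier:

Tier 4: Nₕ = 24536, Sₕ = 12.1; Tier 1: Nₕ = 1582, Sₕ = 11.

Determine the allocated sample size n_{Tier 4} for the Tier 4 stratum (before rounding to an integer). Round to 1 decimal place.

200.3

Neyman allocation: nₕ = n·NₕSₕ / Σⱼ NⱼSⱼ.
Σ NⱼSⱼ = 24536·12.1 + 1582·11 = 314287.6.
n_{Tier 4} = 212·24536·12.1 / 314287.6 = 200.3.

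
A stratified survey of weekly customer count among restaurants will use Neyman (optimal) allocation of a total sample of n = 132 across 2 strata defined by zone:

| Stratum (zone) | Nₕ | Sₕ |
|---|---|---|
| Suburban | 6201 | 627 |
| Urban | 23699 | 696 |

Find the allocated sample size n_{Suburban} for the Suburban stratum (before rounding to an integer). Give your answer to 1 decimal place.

25.2

Neyman allocation: nₕ = n·NₕSₕ / Σⱼ NⱼSⱼ.
Σ NⱼSⱼ = 6201·627 + 23699·696 = 2.0382531 × 10^7.
n_{Suburban} = 132·6201·627 / (2.0382531 × 10^7) = 25.2.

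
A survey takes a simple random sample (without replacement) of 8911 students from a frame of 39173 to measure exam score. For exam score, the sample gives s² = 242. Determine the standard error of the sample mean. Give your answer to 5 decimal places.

0.14484

Under SRS without replacement, Var(ȳ) = (1 − f)·s²/n with f = n/N = 8911/39173 = 0.22747811.
Var(ȳ) = (1 − 0.22747811)·242/8911 = 0.77252189·0.027157446 = 0.020979721.
SE(ȳ) = √(0.020979721) = 0.14484.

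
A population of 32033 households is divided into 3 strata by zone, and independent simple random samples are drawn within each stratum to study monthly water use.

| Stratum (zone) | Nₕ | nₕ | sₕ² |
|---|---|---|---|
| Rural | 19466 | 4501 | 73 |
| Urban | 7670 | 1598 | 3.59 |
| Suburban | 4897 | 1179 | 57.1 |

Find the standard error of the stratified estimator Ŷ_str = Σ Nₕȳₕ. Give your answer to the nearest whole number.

2390

Var(Ŷ_str) = Σₕ Nₕ²(1 − fₕ)sₕ²/nₕ.
Rural: 19466²·(1 − 4501/19466)·73/4501 = 4.7246244 × 10^6.
Urban: 7670²·(1 − 1598/7670)·3.59/1598 = 104627.25.
Suburban: 4897²·(1 − 1179/4897)·57.1/1179 = 881783.14.
Sum = 5.7110348 × 10^6.
SE = √(5.7110348 × 10^6) = 2390.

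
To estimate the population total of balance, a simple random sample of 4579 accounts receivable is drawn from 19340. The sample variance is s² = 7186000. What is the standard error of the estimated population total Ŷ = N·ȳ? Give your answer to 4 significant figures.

669300

Var(Ŷ) = N²·Var(ȳ) = N²·(1 − n/N)·s²/n.
f = 4579/19340 = 0.23676319; Var(ȳ) = 0.76323681·7186000/4579 = 1197.7768.
Var(Ŷ) = 19340² · 1197.7768 = 4.4801116 × 10^11.
SE(Ŷ) = √(4.4801116 × 10^11) = 669300.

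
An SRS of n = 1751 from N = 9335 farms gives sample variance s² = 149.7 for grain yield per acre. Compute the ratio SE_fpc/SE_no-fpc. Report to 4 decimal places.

0.9013

f = n/N = 1751/9335 = 0.18757365.
SE_no-fpc = √(s²/n) = 0.29239358; SE_fpc = √((1−f)s²/n) = 0.26354806.
Ratio = √(1−f) = 0.90134697.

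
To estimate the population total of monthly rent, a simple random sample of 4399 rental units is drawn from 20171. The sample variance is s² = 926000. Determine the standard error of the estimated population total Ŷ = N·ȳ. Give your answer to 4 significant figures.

Var(Ŷ) = N²·Var(ȳ) = N²·(1 − n/N)·s²/n.
f = 4399/20171 = 0.21808537; Var(ȳ) = 0.78191463·926000/4399 = 164.5949.
Var(Ŷ) = 20171² · 164.5949 = 6.6968602 × 10^10.
SE(Ŷ) = √(6.6968602 × 10^10) = 258800.

258800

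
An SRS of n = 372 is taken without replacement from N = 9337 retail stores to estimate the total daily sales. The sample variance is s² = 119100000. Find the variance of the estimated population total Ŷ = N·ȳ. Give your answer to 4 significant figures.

Var(Ŷ) = N²·Var(ȳ) = N²·(1 − n/N)·s²/n.
f = 372/9337 = 0.03984149; Var(ȳ) = 0.96015851·119100000/372 = 307405.59.
Var(Ŷ) = 9337² · 307405.59 = 2.6799487 × 10^13.

2.680 × 10^13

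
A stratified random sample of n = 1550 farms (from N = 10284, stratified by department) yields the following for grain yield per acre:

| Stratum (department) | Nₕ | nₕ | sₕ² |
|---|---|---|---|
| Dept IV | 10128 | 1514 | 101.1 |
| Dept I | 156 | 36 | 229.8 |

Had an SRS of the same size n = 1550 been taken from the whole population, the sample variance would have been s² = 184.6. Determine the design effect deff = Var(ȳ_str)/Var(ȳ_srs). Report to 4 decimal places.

Var(ȳ_str) = Σ Wₕ²(1−fₕ)sₕ²/nₕ with Wₕ = Nₕ/10284:
  Dept IV: (10128/10284)²·(1−1514/10128)·101.1/1514 = 0.055084537
  Dept I: (156/10284)²·(1−36/156)·229.8/36 = 0.001129872
  → Var(ȳ_str) = 0.056214409.
Var(ȳ_srs) = (1 − 1550/10284)·184.6/1550 = 0.10114656.
deff = 0.056214409 / 0.10114656 = 0.5558.

0.5558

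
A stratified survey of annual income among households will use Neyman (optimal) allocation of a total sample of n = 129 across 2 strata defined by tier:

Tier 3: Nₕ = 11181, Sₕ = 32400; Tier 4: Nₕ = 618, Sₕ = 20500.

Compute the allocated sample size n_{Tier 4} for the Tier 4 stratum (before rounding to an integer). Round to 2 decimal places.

4.36

Neyman allocation: nₕ = n·NₕSₕ / Σⱼ NⱼSⱼ.
Σ NⱼSⱼ = 11181·32400 + 618·20500 = 3.749334 × 10^8.
n_{Tier 4} = 129·618·20500 / (3.749334 × 10^8) = 4.36.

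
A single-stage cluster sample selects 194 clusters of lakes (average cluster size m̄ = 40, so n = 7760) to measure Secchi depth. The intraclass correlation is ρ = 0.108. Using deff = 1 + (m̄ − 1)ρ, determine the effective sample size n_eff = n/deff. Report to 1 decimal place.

1488.9

deff = 1 + (40 − 1)·0.108 = 1 + 4.212 = 5.212.
n_eff = 7760 / 5.212 = 1488.9.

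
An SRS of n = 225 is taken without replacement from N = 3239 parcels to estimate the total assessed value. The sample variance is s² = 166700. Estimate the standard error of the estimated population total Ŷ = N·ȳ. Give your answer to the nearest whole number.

85046

Var(Ŷ) = N²·Var(ȳ) = N²·(1 − n/N)·s²/n.
f = 225/3239 = 0.06946588; Var(ȳ) = 0.93053412·166700/225 = 689.42239.
Var(Ŷ) = 3239² · 689.42239 = 7.2328137 × 10^9.
SE(Ŷ) = √(7.2328137 × 10^9) = 85046.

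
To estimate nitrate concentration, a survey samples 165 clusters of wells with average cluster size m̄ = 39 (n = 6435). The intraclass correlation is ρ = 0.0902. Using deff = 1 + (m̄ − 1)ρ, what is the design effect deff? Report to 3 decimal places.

4.428

deff = 1 + (39 − 1)·0.0902 = 1 + 3.4276 = 4.4276.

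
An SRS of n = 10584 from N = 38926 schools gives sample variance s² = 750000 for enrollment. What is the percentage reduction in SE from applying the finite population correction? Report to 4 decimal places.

14.6713

f = n/N = 10584/38926 = 0.27190053.
SE_no-fpc = √(s²/n) = 8.4179379; SE_fpc = √((1−f)s²/n) = 7.1829207.
Ratio = √(1−f) = 0.85328745. Reduction = 100·(1 − 0.85328745) = 14.6713%.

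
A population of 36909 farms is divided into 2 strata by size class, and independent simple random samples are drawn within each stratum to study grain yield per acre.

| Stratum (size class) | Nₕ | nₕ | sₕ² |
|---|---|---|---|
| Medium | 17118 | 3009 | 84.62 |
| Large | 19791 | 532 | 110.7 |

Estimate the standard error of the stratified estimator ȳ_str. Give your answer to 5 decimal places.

Var(ȳ_str) = Σₕ Wₕ²(1 − fₕ)sₕ²/nₕ with Wₕ = Nₕ/N, N = 36909.
Medium: Wₕ = 0.46378932; term = 0.46378932²·(1 − 0.17577988)·84.62/3009 = 0.0049858078.
Large: Wₕ = 0.53621068; term = 0.53621068²·(1 − 0.02688091)·110.7/532 = 0.058220094.
Sum = 0.063205902.
SE = √(0.063205902) = 0.25141.

0.25141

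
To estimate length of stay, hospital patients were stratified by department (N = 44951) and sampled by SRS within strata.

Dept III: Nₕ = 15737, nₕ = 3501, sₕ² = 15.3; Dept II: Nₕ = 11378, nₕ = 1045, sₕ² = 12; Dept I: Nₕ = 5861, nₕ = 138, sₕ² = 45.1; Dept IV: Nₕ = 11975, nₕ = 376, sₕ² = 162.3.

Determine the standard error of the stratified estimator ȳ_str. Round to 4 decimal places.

Var(ȳ_str) = Σₕ Wₕ²(1 − fₕ)sₕ²/nₕ with Wₕ = Nₕ/N, N = 44951.
Dept III: Wₕ = 0.35009232; term = 0.35009232²·(1 − 0.22246934)·15.3/3501 = 4.1646836 × 10^-4.
Dept II: Wₕ = 0.25312006; term = 0.25312006²·(1 − 0.09184391)·12/1045 = 6.6815712 × 10^-4.
Dept I: Wₕ = 0.13038642; term = 0.13038642²·(1 − 0.02354547)·45.1/138 = 0.0054251807.
Dept IV: Wₕ = 0.26640119; term = 0.26640119²·(1 − 0.03139875)·162.3/376 = 0.029672083.
Sum = 0.036181889.
SE = √(0.036181889) = 0.1902.

0.1902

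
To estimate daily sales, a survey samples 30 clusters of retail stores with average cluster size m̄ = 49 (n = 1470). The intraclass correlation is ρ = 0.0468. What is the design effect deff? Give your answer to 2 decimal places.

deff = 1 + (49 − 1)·0.0468 = 1 + 2.2464 = 3.2464.

3.25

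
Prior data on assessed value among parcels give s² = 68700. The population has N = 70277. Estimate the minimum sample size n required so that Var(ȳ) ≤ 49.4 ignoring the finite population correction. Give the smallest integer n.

Without fpc, n₀ = s²/D = 68700/49.4 = 1390.6883.
Rounding up, n = 1391.

1391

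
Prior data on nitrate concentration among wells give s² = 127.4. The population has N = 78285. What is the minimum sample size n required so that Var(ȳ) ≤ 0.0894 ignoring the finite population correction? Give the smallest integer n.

Without fpc, n₀ = s²/D = 127.4/0.0894 = 1425.0559.
Rounding up, n = 1426.

1426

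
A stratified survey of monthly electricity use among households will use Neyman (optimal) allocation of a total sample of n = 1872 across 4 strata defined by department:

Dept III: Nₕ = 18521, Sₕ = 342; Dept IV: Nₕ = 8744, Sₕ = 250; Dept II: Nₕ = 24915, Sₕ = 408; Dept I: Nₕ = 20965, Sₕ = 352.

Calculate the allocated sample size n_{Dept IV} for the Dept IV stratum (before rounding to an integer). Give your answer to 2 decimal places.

Neyman allocation: nₕ = n·NₕSₕ / Σⱼ NⱼSⱼ.
Σ NⱼSⱼ = 18521·342 + 8744·250 + 24915·408 + 20965·352 = 2.6065182 × 10^7.
n_{Dept IV} = 1872·8744·250 / (2.6065182 × 10^7) = 157.00.

157.00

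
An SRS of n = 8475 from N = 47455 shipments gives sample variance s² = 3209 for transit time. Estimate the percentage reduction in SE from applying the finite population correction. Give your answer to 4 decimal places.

9.3683

f = n/N = 8475/47455 = 0.17859024.
SE_no-fpc = √(s²/n) = 0.6153398; SE_fpc = √((1−f)s²/n) = 0.55769267.
Ratio = √(1−f) = 0.90631659. Reduction = 100·(1 − 0.90631659) = 9.3683%.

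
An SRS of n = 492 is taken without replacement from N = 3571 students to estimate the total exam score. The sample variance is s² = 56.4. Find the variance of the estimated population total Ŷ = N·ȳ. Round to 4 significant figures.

1.260 × 10^6

Var(Ŷ) = N²·Var(ȳ) = N²·(1 − n/N)·s²/n.
f = 492/3571 = 0.13777653; Var(ȳ) = 0.86222347·56.4/492 = 0.098840251.
Var(Ŷ) = 3571² · 0.098840251 = 1.2604149 × 10^6.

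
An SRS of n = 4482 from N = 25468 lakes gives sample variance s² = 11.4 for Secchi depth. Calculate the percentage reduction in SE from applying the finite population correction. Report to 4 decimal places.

f = n/N = 4482/25468 = 0.17598555.
SE_no-fpc = √(s²/n) = 0.050433197; SE_fpc = √((1−f)s²/n) = 0.045780856.
Ratio = √(1−f) = 0.90775242. Reduction = 100·(1 − 0.90775242) = 9.2248%.

9.2248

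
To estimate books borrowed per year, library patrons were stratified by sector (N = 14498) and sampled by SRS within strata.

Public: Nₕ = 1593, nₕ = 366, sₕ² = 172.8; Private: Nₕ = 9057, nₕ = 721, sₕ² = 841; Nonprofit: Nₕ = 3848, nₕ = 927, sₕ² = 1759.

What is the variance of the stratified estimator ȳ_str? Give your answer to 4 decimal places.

0.5248

Var(ȳ_str) = Σₕ Wₕ²(1 − fₕ)sₕ²/nₕ with Wₕ = Nₕ/N, N = 14498.
Public: Wₕ = 0.10987722; term = 0.10987722²·(1 − 0.22975518)·172.8/366 = 0.0043904274.
Private: Wₕ = 0.62470686; term = 0.62470686²·(1 − 0.07960693)·841/721 = 0.41897356.
Nonprofit: Wₕ = 0.26541592; term = 0.26541592²·(1 − 0.24090437)·1759/927 = 0.10146974.
Sum = 0.52483373.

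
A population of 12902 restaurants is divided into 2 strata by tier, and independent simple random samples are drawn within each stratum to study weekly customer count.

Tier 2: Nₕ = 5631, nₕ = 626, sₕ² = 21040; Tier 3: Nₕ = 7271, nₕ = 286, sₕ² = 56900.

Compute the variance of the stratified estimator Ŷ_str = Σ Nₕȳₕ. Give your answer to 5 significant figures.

Var(Ŷ_str) = Σₕ Nₕ²(1 − fₕ)sₕ²/nₕ.
Tier 2: 5631²·(1 − 626/5631)·21040/626 = 9.4724214 × 10^8.
Tier 3: 7271²·(1 − 286/7271)·56900/286 = 1.0104313 × 10^10.
Sum = 1.1051555 × 10^10.

1.1052 × 10^10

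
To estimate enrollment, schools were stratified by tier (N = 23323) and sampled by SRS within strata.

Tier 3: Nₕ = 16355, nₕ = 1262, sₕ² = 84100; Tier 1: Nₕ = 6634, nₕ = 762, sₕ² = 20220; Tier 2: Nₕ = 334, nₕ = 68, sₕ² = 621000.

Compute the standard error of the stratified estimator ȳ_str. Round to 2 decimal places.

Var(ȳ_str) = Σₕ Wₕ²(1 − fₕ)sₕ²/nₕ with Wₕ = Nₕ/N, N = 23323.
Tier 3: Wₕ = 0.70123912; term = 0.70123912²·(1 − 0.07716295)·84100/1262 = 30.240846.
Tier 1: Wₕ = 0.28444025; term = 0.28444025²·(1 − 0.11486283)·20220/762 = 1.9002856.
Tier 2: Wₕ = 0.01432063; term = 0.01432063²·(1 − 0.20359281)·621000/68 = 1.4915643.
Sum = 33.632696.
SE = √(33.632696) = 5.80.

5.80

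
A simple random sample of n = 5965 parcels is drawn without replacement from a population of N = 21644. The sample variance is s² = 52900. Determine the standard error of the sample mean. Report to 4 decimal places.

Under SRS without replacement, Var(ȳ) = (1 − f)·s²/n with f = n/N = 5965/21644 = 0.27559601.
Var(ȳ) = (1 − 0.27559601)·52900/5965 = 0.72440399·8.868399 = 6.4243036.
SE(ȳ) = √(6.4243036) = 2.5346.

2.5346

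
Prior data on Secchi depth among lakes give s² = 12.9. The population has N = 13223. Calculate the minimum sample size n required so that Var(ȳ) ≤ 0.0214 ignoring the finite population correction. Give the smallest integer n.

Without fpc, n₀ = s²/D = 12.9/0.0214 = 602.8037.
Rounding up, n = 603.

603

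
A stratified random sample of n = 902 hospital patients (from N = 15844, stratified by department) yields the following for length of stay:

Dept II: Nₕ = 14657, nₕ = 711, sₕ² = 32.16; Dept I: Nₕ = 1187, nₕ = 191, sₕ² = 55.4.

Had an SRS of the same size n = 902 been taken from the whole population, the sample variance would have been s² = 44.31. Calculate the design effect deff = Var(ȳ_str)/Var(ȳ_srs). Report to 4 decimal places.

0.8245

Var(ȳ_str) = Σ Wₕ²(1−fₕ)sₕ²/nₕ with Wₕ = Nₕ/15844:
  Dept II: (14657/15844)²·(1−711/14657)·32.16/711 = 0.036830831
  Dept I: (1187/15844)²·(1−191/1187)·55.4/191 = 0.0013660191
  → Var(ȳ_str) = 0.03819685.
Var(ȳ_srs) = (1 − 902/15844)·44.31/902 = 0.046327526.
deff = 0.03819685 / 0.046327526 = 0.8245.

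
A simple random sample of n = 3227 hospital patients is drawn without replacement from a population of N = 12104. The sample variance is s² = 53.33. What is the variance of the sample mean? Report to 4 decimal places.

Under SRS without replacement, Var(ȳ) = (1 − f)·s²/n with f = n/N = 3227/12104 = 0.26660608.
Var(ȳ) = (1 − 0.26660608)·53.33/3227 = 0.73339392·0.016526185 = 0.012120204.

0.0121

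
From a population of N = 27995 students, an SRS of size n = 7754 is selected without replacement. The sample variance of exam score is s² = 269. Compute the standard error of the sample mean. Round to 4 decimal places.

Under SRS without replacement, Var(ȳ) = (1 − f)·s²/n with f = n/N = 7754/27995 = 0.27697803.
Var(ȳ) = (1 − 0.27697803)·269/7754 = 0.72302197·0.034691772 = 0.025082913.
SE(ȳ) = √(0.025082913) = 0.1584.

0.1584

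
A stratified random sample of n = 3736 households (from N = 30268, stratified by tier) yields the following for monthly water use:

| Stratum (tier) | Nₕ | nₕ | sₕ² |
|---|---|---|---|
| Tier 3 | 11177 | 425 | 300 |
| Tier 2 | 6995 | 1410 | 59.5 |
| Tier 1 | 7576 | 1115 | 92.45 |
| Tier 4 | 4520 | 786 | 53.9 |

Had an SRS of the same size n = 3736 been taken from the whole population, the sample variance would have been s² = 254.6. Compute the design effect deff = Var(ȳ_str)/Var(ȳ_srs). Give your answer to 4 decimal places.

Var(ȳ_str) = Σ Wₕ²(1−fₕ)sₕ²/nₕ with Wₕ = Nₕ/30268:
  Tier 3: (11177/30268)²·(1−425/11177)·300/425 = 0.092593261
  Tier 2: (6995/30268)²·(1−1410/6995)·59.5/1410 = 0.0017994563
  Tier 1: (7576/30268)²·(1−1115/7576)·92.45/1115 = 0.0044300059
  Tier 4: (4520/30268)²·(1−786/4520)·53.9/786 = 0.0012633146
  → Var(ȳ_str) = 0.10008604.
Var(ȳ_srs) = (1 − 3736/30268)·254.6/3736 = 0.059736228.
deff = 0.10008604 / 0.059736228 = 1.6755.

1.6755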